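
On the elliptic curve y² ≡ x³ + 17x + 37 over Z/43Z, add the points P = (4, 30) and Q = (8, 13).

(4, 30) + (8, 13). λ = (13 - 30)/(8 - 4) ≡ 26/4 mod 43. 4⁻¹ ≡ 11 (mod 43), so λ ≡ 28.
  x = λ² - 4 - 8 = 784 - 12 ≡ 41; y = λ·(4 - 41) - 30 ≡ 9. → (41, 9)

(41, 9)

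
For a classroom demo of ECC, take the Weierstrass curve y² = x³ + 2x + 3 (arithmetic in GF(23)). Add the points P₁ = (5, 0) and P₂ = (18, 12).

(5, 0) + (18, 12). λ = (12 - 0)/(18 - 5) ≡ 12/13 mod 23. 13⁻¹ ≡ 16 (mod 23), so λ ≡ 8.
  x = λ² - 5 - 18 = 64 - 23 ≡ 18; y = λ·(5 - 18) - 0 ≡ 11. → (18, 11)

(18, 11)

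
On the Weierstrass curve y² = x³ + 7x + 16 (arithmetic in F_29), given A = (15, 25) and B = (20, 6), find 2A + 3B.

(8, 2)

First 2A:
Repeated addition: build up to 2A.
2A: tangent at (15, 25): λ = (3·15² + 7)/(2·25) ≡ 15/21. 21⁻¹ ≡ 18 (mod 29) since 21·18 = 378 ≡ 1, so λ ≡ 15·18 ≡ 9.
  x = λ² - 15 - 15 = 81 - 30 ≡ 22; y = λ·(15 - 22) - 25 ≡ 28. → (22, 28)
2A = (22, 28).
Next 3B:
Repeated addition: build up to 3B.
2B: tangent at (20, 6): λ = (3·20² + 7)/(2·6) ≡ 18/12. 12⁻¹ ≡ 17 (mod 29), so λ ≡ 18·17 ≡ 16.
  x = λ² - 20 - 20 = 256 - 40 ≡ 13; y = λ·(20 - 13) - 6 ≡ 19. → (13, 19)
3B: (13, 19) + (20, 6). λ = (6 - 19)/(20 - 13) ≡ 16/7 mod 29. 7⁻¹ ≡ 25 (mod 29), so λ ≡ 23.
  x = λ² - 13 - 20 = 529 - 33 ≡ 3; y = λ·(13 - 3) - 19 ≡ 8. → (3, 8)
3B = (3, 8).
Finally 2A + 3B:
(22, 28) + (3, 8). λ = (8 - 28)/(3 - 22) ≡ 9/10 mod 29. 10⁻¹ ≡ 3 (mod 29), so λ ≡ 27.
  x = λ² - 22 - 3 = 729 - 25 ≡ 8; y = λ·(22 - 8) - 28 ≡ 2. → (8, 2)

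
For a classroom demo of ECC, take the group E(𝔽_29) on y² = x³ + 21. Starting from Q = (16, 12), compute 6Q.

(27, 19)

Repeated addition: build up to 6Q.
2Q: tangent at (16, 12): λ = (3·16² + 0)/(2·12) ≡ 14/24. 24⁻¹ ≡ 23 (mod 29) since 24·23 = 552 ≡ 1, so λ ≡ 14·23 ≡ 3.
  x = λ² - 16 - 16 = 9 - 32 ≡ 6; y = λ·(16 - 6) - 12 ≡ 18. → (6, 18)
3Q: (6, 18) + (16, 12). λ = (12 - 18)/(16 - 6) ≡ 23/10 mod 29. 10⁻¹ ≡ 3 (mod 29) since 10·3 = 30 ≡ 1, so λ ≡ 11.
  x = λ² - 6 - 16 = 121 - 22 ≡ 12; y = λ·(6 - 12) - 18 ≡ 3. → (12, 3)
4Q: (12, 3) + (16, 12). λ = (12 - 3)/(16 - 12) ≡ 9/4 mod 29. 4⁻¹ ≡ 22 (mod 29), so λ ≡ 24.
  x = λ² - 12 - 16 = 576 - 28 ≡ 26; y = λ·(12 - 26) - 3 ≡ 9. → (26, 9)
5Q: (26, 9) + (16, 12). λ = (12 - 9)/(16 - 26) ≡ 3/19 mod 29. 19⁻¹ ≡ 26 (mod 29) since 19·26 = 494 ≡ 1, so λ ≡ 20.
  x = λ² - 26 - 16 = 400 - 42 ≡ 10; y = λ·(26 - 10) - 9 ≡ 21. → (10, 21)
6Q: (10, 21) + (16, 12). λ = (12 - 21)/(16 - 10) ≡ 20/6 mod 29. 6⁻¹ ≡ 5 (mod 29) since 6·5 = 30 ≡ 1, so λ ≡ 13.
  x = λ² - 10 - 16 = 169 - 26 ≡ 27; y = λ·(10 - 27) - 21 ≡ 19. → (27, 19)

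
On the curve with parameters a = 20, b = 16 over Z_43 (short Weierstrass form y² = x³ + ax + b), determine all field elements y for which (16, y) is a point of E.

x³ + 20x + 16 = 4432 ≡ 3 (mod 43).
3 is a non-residue mod 43; no y exists.

none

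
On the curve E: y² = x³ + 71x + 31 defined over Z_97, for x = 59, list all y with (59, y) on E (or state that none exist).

x³ + 71x + 31 = 209599 ≡ 79 (mod 97).
Square roots of 79 mod 97: 46 and 51 (since 46² = 2116 ≡ 79).

46, 51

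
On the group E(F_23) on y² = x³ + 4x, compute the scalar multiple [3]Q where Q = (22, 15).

(7, 7)

Repeated addition: build up to 3Q.
2Q: tangent at (22, 15): λ = (3·22² + 4)/(2·15) ≡ 7/7. 7⁻¹ ≡ 10 (mod 23), so λ ≡ 7·10 ≡ 1.
  x = λ² - 22 - 22 = 1 - 44 ≡ 3; y = λ·(22 - 3) - 15 ≡ 4. → (3, 4)
3Q: (3, 4) + (22, 15). λ = (15 - 4)/(22 - 3) ≡ 11/19 mod 23. 19⁻¹ ≡ 17 (mod 23), so λ ≡ 3.
  x = λ² - 3 - 22 = 9 - 25 ≡ 7; y = λ·(3 - 7) - 4 ≡ 7. → (7, 7)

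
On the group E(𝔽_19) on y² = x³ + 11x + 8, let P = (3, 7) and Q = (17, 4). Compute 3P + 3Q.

First 3P:
Repeated addition: build up to 3P.
2P: tangent at (3, 7): λ = (3·3² + 11)/(2·7) ≡ 0/14. 14⁻¹ ≡ 15 (mod 19), so λ ≡ 0·15 ≡ 0.
  x = λ² - 3 - 3 = 0 - 6 ≡ 13; y = λ·(3 - 13) - 7 ≡ 12. → (13, 12)
3P: (13, 12) + (3, 7). λ = (7 - 12)/(3 - 13) ≡ 14/9 mod 19. 9⁻¹ ≡ 17 (mod 19), so λ ≡ 10.
  x = λ² - 13 - 3 = 100 - 16 ≡ 8; y = λ·(13 - 8) - 12 ≡ 0. → (8, 0)
3P = (8, 0).
Next 3Q:
Repeated addition: build up to 3Q.
2Q: tangent at (17, 4): λ = (3·17² + 11)/(2·4) ≡ 4/8. 8⁻¹ ≡ 12 (mod 19), so λ ≡ 4·12 ≡ 10.
  x = λ² - 17 - 17 = 100 - 34 ≡ 9; y = λ·(17 - 9) - 4 ≡ 0. → (9, 0)
3Q: (9, 0) + (17, 4). λ = (4 - 0)/(17 - 9) ≡ 4/8 mod 19. 8⁻¹ ≡ 12 (mod 19), so λ ≡ 10.
  x = λ² - 9 - 17 = 100 - 26 ≡ 17; y = λ·(9 - 17) - 0 ≡ 15. → (17, 15)
3Q = (17, 15).
Finally 3P + 3Q:
(8, 0) + (17, 15). λ = (15 - 0)/(17 - 8) ≡ 15/9 mod 19. 9⁻¹ ≡ 17 (mod 19), so λ ≡ 8.
  x = λ² - 8 - 17 = 64 - 25 ≡ 1; y = λ·(8 - 1) - 0 ≡ 18. → (1, 18)

(1, 18)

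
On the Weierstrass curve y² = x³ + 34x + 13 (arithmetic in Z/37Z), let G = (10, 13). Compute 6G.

Double-and-add on 6 = (110)₂. Start with G = (10, 13) for the leading 1-bit.
double: tangent at (10, 13): λ = (3·10² + 34)/(2·13) ≡ 1/26. 26⁻¹ ≡ 10 (mod 37) since 26·10 = 260 ≡ 1, so λ ≡ 1·10 ≡ 10.
  x = λ² - 10 - 10 = 100 - 20 ≡ 6; y = λ·(10 - 6) - 13 ≡ 27. → (6, 27)
add G: (6, 27) + (10, 13). λ = (13 - 27)/(10 - 6) ≡ 23/4 mod 37. 4⁻¹ ≡ 28 (mod 37) since 4·28 = 112 ≡ 1, so λ ≡ 15.
  x = λ² - 6 - 10 = 225 - 16 ≡ 24; y = λ·(6 - 24) - 27 ≡ 36. → (24, 36)
double: tangent at (24, 36): λ = (3·24² + 34)/(2·36) ≡ 23/35. 35⁻¹ ≡ 18 (mod 37), so λ ≡ 23·18 ≡ 7.
  x = λ² - 24 - 24 = 49 - 48 ≡ 1; y = λ·(24 - 1) - 36 ≡ 14. → (1, 14)

(1, 14)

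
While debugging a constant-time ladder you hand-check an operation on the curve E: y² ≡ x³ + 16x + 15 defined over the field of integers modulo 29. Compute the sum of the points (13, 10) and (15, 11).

(23, 14)

(13, 10) + (15, 11). λ = (11 - 10)/(15 - 13) ≡ 1/2 mod 29. 2⁻¹ ≡ 15 (mod 29), so λ ≡ 15.
  x = λ² - 13 - 15 = 225 - 28 ≡ 23; y = λ·(13 - 23) - 10 ≡ 14. → (23, 14)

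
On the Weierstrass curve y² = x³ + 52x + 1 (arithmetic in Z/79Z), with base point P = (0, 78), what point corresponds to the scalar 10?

Repeated addition: build up to 10P.
2P: tangent at (0, 78): λ = (3·0² + 52)/(2·78) ≡ 52/77. 77⁻¹ ≡ 39 (mod 79) since 77·39 = 3003 ≡ 1, so λ ≡ 52·39 ≡ 53.
  x = λ² - 0 - 0 = 2809 - 0 ≡ 44; y = λ·(0 - 44) - 78 ≡ 39. → (44, 39)
3P: (44, 39) + (0, 78). λ = (78 - 39)/(0 - 44) ≡ 39/35 mod 79. 35⁻¹ ≡ 70 (mod 79), so λ ≡ 44.
  x = λ² - 44 - 0 = 1936 - 44 ≡ 75; y = λ·(44 - 75) - 39 ≡ 19. → (75, 19)
4P: (75, 19) + (0, 78). λ = (78 - 19)/(0 - 75) ≡ 59/4 mod 79. 4⁻¹ ≡ 20 (mod 79) since 4·20 = 80 ≡ 1, so λ ≡ 74.
  x = λ² - 75 - 0 = 5476 - 75 ≡ 29; y = λ·(75 - 29) - 19 ≡ 67. → (29, 67)
5P: (29, 67) + (0, 78). λ = (78 - 67)/(0 - 29) ≡ 11/50 mod 79. 50⁻¹ ≡ 49 (mod 79), so λ ≡ 65.
  x = λ² - 29 - 0 = 4225 - 29 ≡ 9; y = λ·(29 - 9) - 67 ≡ 48. → (9, 48)
6P: (9, 48) + (0, 78). λ = (78 - 48)/(0 - 9) ≡ 30/70 mod 79. 70⁻¹ ≡ 35 (mod 79), so λ ≡ 23.
  x = λ² - 9 - 0 = 529 - 9 ≡ 46; y = λ·(9 - 46) - 48 ≡ 49. → (46, 49)
7P: (46, 49) + (0, 78). λ = (78 - 49)/(0 - 46) ≡ 29/33 mod 79. 33⁻¹ ≡ 12 (mod 79), so λ ≡ 32.
  x = λ² - 46 - 0 = 1024 - 46 ≡ 30; y = λ·(46 - 30) - 49 ≡ 68. → (30, 68)
8P: (30, 68) + (0, 78). λ = (78 - 68)/(0 - 30) ≡ 10/49 mod 79. 49⁻¹ ≡ 50 (mod 79) since 49·50 = 2450 ≡ 1, so λ ≡ 26.
  x = λ² - 30 - 0 = 676 - 30 ≡ 14; y = λ·(30 - 14) - 68 ≡ 32. → (14, 32)
9P: (14, 32) + (0, 78). λ = (78 - 32)/(0 - 14) ≡ 46/65 mod 79. 65⁻¹ ≡ 62 (mod 79), so λ ≡ 8.
  x = λ² - 14 - 0 = 64 - 14 ≡ 50; y = λ·(14 - 50) - 32 ≡ 75. → (50, 75)
10P: (50, 75) + (0, 78). λ = (78 - 75)/(0 - 50) ≡ 3/29 mod 79. 29⁻¹ ≡ 30 (mod 79), so λ ≡ 11.
  x = λ² - 50 - 0 = 121 - 50 ≡ 71; y = λ·(50 - 71) - 75 ≡ 10. → (71, 10)

(71, 10)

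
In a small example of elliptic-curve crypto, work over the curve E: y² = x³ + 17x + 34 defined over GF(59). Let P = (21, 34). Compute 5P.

Repeated addition: build up to 5P.
2P: tangent at (21, 34): λ = (3·21² + 17)/(2·34) ≡ 42/9. 9⁻¹ ≡ 46 (mod 59) since 9·46 = 414 ≡ 1, so λ ≡ 42·46 ≡ 44.
  x = λ² - 21 - 21 = 1936 - 42 ≡ 6; y = λ·(21 - 6) - 34 ≡ 36. → (6, 36)
3P: (6, 36) + (21, 34). λ = (34 - 36)/(21 - 6) ≡ 57/15 mod 59. 15⁻¹ ≡ 4 (mod 59), so λ ≡ 51.
  x = λ² - 6 - 21 = 2601 - 27 ≡ 37; y = λ·(6 - 37) - 36 ≡ 35. → (37, 35)
4P: (37, 35) + (21, 34). λ = (34 - 35)/(21 - 37) ≡ 58/43 mod 59. 43⁻¹ ≡ 11 (mod 59), so λ ≡ 48.
  x = λ² - 37 - 21 = 2304 - 58 ≡ 4; y = λ·(37 - 4) - 35 ≡ 15. → (4, 15)
5P: (4, 15) + (21, 34). λ = (34 - 15)/(21 - 4) ≡ 19/17 mod 59. 17⁻¹ ≡ 7 (mod 59), so λ ≡ 15.
  x = λ² - 4 - 21 = 225 - 25 ≡ 23; y = λ·(4 - 23) - 15 ≡ 54. → (23, 54)

(23, 54)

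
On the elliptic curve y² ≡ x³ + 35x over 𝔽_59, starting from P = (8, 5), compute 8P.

Double-and-add on 8 = (1000)₂. Start with P = (8, 5) for the leading 1-bit.
double: tangent at (8, 5): λ = (3·8² + 35)/(2·5) ≡ 50/10. 10⁻¹ ≡ 6 (mod 59) since 10·6 = 60 ≡ 1, so λ ≡ 50·6 ≡ 5.
  x = λ² - 8 - 8 = 25 - 16 ≡ 9; y = λ·(8 - 9) - 5 ≡ 49. → (9, 49)
double: tangent at (9, 49): λ = (3·9² + 35)/(2·49) ≡ 42/39. 39⁻¹ ≡ 56 (mod 59) since 39·56 = 2184 ≡ 1, so λ ≡ 42·56 ≡ 51.
  x = λ² - 9 - 9 = 2601 - 18 ≡ 46; y = λ·(9 - 46) - 49 ≡ 11. → (46, 11)
double: tangent at (46, 11): λ = (3·46² + 35)/(2·11) ≡ 11/22. 22⁻¹ ≡ 51 (mod 59) since 22·51 = 1122 ≡ 1, so λ ≡ 11·51 ≡ 30.
  x = λ² - 46 - 46 = 900 - 92 ≡ 41; y = λ·(46 - 41) - 11 ≡ 21. → (41, 21)

(41, 21)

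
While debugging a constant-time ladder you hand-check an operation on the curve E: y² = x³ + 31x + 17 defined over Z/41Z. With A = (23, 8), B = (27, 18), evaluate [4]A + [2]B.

First 4A:
Double-and-add on 4 = (100)₂. Start with A = (23, 8) for the leading 1-bit.
double: tangent at (23, 8): λ = (3·23² + 31)/(2·8) ≡ 19/16. 16⁻¹ ≡ 18 (mod 41), so λ ≡ 19·18 ≡ 14.
  x = λ² - 23 - 23 = 196 - 46 ≡ 27; y = λ·(23 - 27) - 8 ≡ 18. → (27, 18)
double: tangent at (27, 18): λ = (3·27² + 31)/(2·18) ≡ 4/36. 36⁻¹ ≡ 8 (mod 41), so λ ≡ 4·8 ≡ 32.
  x = λ² - 27 - 27 = 1024 - 54 ≡ 27; y = λ·(27 - 27) - 18 ≡ 23. → (27, 23)
4A = (27, 23).
Next 2B:
Repeated addition: build up to 2B.
2B: tangent at (27, 18): λ = (3·27² + 31)/(2·18) ≡ 4/36. 36⁻¹ ≡ 8 (mod 41), so λ ≡ 4·8 ≡ 32.
  x = λ² - 27 - 27 = 1024 - 54 ≡ 27; y = λ·(27 - 27) - 18 ≡ 23. → (27, 23)
2B = (27, 23).
Finally 4A + 2B:
tangent at (27, 23): λ = (3·27² + 31)/(2·23) ≡ 4/5. 5⁻¹ ≡ 33 (mod 41), so λ ≡ 4·33 ≡ 9.
  x = λ² - 27 - 27 = 81 - 54 ≡ 27; y = λ·(27 - 27) - 23 ≡ 18. → (27, 18)

(27, 18)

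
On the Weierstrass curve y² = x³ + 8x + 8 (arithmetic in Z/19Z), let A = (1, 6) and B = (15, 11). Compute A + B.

(1, 6) + (15, 11). λ = (11 - 6)/(15 - 1) ≡ 5/14 mod 19. 14⁻¹ ≡ 15 (mod 19), so λ ≡ 18.
  x = λ² - 1 - 15 = 324 - 16 ≡ 4; y = λ·(1 - 4) - 6 ≡ 16. → (4, 16)

(4, 16)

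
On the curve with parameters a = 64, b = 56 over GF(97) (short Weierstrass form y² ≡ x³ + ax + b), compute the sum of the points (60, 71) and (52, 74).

(20, 11)

(60, 71) + (52, 74). λ = (74 - 71)/(52 - 60) ≡ 3/89 mod 97. 89⁻¹ ≡ 12 (mod 97) since 89·12 = 1068 ≡ 1, so λ ≡ 36.
  x = λ² - 60 - 52 = 1296 - 112 ≡ 20; y = λ·(60 - 20) - 71 ≡ 11. → (20, 11)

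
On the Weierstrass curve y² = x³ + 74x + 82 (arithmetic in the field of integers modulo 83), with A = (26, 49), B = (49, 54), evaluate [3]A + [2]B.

First 3A:
Repeated addition: build up to 3A.
2A: tangent at (26, 49): λ = (3·26² + 74)/(2·49) ≡ 27/15. 15⁻¹ ≡ 72 (mod 83), so λ ≡ 27·72 ≡ 35.
  x = λ² - 26 - 26 = 1225 - 52 ≡ 11; y = λ·(26 - 11) - 49 ≡ 61. → (11, 61)
3A: (11, 61) + (26, 49). λ = (49 - 61)/(26 - 11) ≡ 71/15 mod 83. 15⁻¹ ≡ 72 (mod 83), so λ ≡ 49.
  x = λ² - 11 - 26 = 2401 - 37 ≡ 40; y = λ·(11 - 40) - 61 ≡ 12. → (40, 12)
3A = (40, 12).
Next 2B:
Repeated addition: build up to 2B.
2B: tangent at (49, 54): λ = (3·49² + 74)/(2·54) ≡ 56/25. 25⁻¹ ≡ 10 (mod 83), so λ ≡ 56·10 ≡ 62.
  x = λ² - 49 - 49 = 3844 - 98 ≡ 11; y = λ·(49 - 11) - 54 ≡ 61. → (11, 61)
2B = (11, 61).
Finally 3A + 2B:
(40, 12) + (11, 61). λ = (61 - 12)/(11 - 40) ≡ 49/54 mod 83. 54⁻¹ ≡ 20 (mod 83), so λ ≡ 67.
  x = λ² - 40 - 11 = 4489 - 51 ≡ 39; y = λ·(40 - 39) - 12 ≡ 55. → (39, 55)

(39, 55)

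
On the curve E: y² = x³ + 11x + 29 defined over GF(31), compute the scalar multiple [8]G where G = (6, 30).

(6, 30)

Repeated addition: build up to 8G.
2G: tangent at (6, 30): λ = (3·6² + 11)/(2·30) ≡ 26/29. 29⁻¹ ≡ 15 (mod 31), so λ ≡ 26·15 ≡ 18.
  x = λ² - 6 - 6 = 324 - 12 ≡ 2; y = λ·(6 - 2) - 30 ≡ 11. → (2, 11)
3G: (2, 11) + (6, 30). λ = (30 - 11)/(6 - 2) ≡ 19/4 mod 31. 4⁻¹ ≡ 8 (mod 31) since 4·8 = 32 ≡ 1, so λ ≡ 28.
  x = λ² - 2 - 6 = 784 - 8 ≡ 1; y = λ·(2 - 1) - 11 ≡ 17. → (1, 17)
4G: (1, 17) + (6, 30). λ = (30 - 17)/(6 - 1) ≡ 13/5 mod 31. 5⁻¹ ≡ 25 (mod 31), so λ ≡ 15.
  x = λ² - 1 - 6 = 225 - 7 ≡ 1; y = λ·(1 - 1) - 17 ≡ 14. → (1, 14)
5G: (1, 14) + (6, 30). λ = (30 - 14)/(6 - 1) ≡ 16/5 mod 31. 5⁻¹ ≡ 25 (mod 31), so λ ≡ 28.
  x = λ² - 1 - 6 = 784 - 7 ≡ 2; y = λ·(1 - 2) - 14 ≡ 20. → (2, 20)
6G: (2, 20) + (6, 30). λ = (30 - 20)/(6 - 2) ≡ 10/4 mod 31. 4⁻¹ ≡ 8 (mod 31), so λ ≡ 18.
  x = λ² - 2 - 6 = 324 - 8 ≡ 6; y = λ·(2 - 6) - 20 ≡ 1. → (6, 1)
7G: (6, 1) + (6, 30): same x and y₁ ≡ -y₂, so the sum is O.
8G: O + (6, 30) = (6, 30) (identity).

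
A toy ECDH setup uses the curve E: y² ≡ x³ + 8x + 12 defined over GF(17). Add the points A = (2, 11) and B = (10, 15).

(2, 11) + (10, 15). λ = (15 - 11)/(10 - 2) ≡ 4/8 mod 17. 8⁻¹ ≡ 15 (mod 17) since 8·15 = 120 ≡ 1, so λ ≡ 9.
  x = λ² - 2 - 10 = 81 - 12 ≡ 1; y = λ·(2 - 1) - 11 ≡ 15. → (1, 15)

(1, 15)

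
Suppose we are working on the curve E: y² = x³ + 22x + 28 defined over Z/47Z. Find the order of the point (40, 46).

2P: tangent at (40, 46): λ = (3·40² + 22)/(2·46) ≡ 28/45. 45⁻¹ ≡ 23 (mod 47), so λ ≡ 28·23 ≡ 33.
  x = λ² - 40 - 40 = 1089 - 80 ≡ 22; y = λ·(40 - 22) - 46 ≡ 31. → (22, 31)
3P: (22, 31) + (40, 46). λ = (46 - 31)/(40 - 22) ≡ 15/18 mod 47. 18⁻¹ ≡ 34 (mod 47), so λ ≡ 40.
  x = λ² - 22 - 40 = 1600 - 62 ≡ 34; y = λ·(22 - 34) - 31 ≡ 6. → (34, 6)
4P: (34, 6) + (40, 46). λ = (46 - 6)/(40 - 34) ≡ 40/6 mod 47. 6⁻¹ ≡ 8 (mod 47), so λ ≡ 38.
  x = λ² - 34 - 40 = 1444 - 74 ≡ 7; y = λ·(34 - 7) - 6 ≡ 33. → (7, 33)
5P: (7, 33) + (40, 46). λ = (46 - 33)/(40 - 7) ≡ 13/33 mod 47. 33⁻¹ ≡ 10 (mod 47), so λ ≡ 36.
  x = λ² - 7 - 40 = 1296 - 47 ≡ 27; y = λ·(7 - 27) - 33 ≡ 46. → (27, 46)
6P: (27, 46) + (40, 46). λ = (46 - 46)/(40 - 27) ≡ 0/13 mod 47. 13⁻¹ ≡ 29 (mod 47) since 13·29 = 377 ≡ 1, so λ ≡ 0.
  x = λ² - 27 - 40 = 0 - 67 ≡ 27; y = λ·(27 - 27) - 46 ≡ 1. → (27, 1)
7P: (27, 1) + (40, 46). λ = (46 - 1)/(40 - 27) ≡ 45/13 mod 47. 13⁻¹ ≡ 29 (mod 47) since 13·29 = 377 ≡ 1, so λ ≡ 36.
  x = λ² - 27 - 40 = 1296 - 67 ≡ 7; y = λ·(27 - 7) - 1 ≡ 14. → (7, 14)
8P: (7, 14) + (40, 46). λ = (46 - 14)/(40 - 7) ≡ 32/33 mod 47. 33⁻¹ ≡ 10 (mod 47) since 33·10 = 330 ≡ 1, so λ ≡ 38.
  x = λ² - 7 - 40 = 1444 - 47 ≡ 34; y = λ·(7 - 34) - 14 ≡ 41. → (34, 41)
9P: (34, 41) + (40, 46). λ = (46 - 41)/(40 - 34) ≡ 5/6 mod 47. 6⁻¹ ≡ 8 (mod 47), so λ ≡ 40.
  x = λ² - 34 - 40 = 1600 - 74 ≡ 22; y = λ·(34 - 22) - 41 ≡ 16. → (22, 16)
10P: (22, 16) + (40, 46). λ = (46 - 16)/(40 - 22) ≡ 30/18 mod 47. 18⁻¹ ≡ 34 (mod 47) since 18·34 = 612 ≡ 1, so λ ≡ 33.
  x = λ² - 22 - 40 = 1089 - 62 ≡ 40; y = λ·(22 - 40) - 16 ≡ 1. → (40, 1)
11P: (40, 1) + (40, 46): same x and y₁ ≡ -y₂, so the sum is O.
11P = O, so the order is 11.

11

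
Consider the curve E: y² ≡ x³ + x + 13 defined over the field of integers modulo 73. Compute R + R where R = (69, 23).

tangent at (69, 23): λ = (3·69² + 1)/(2·23) ≡ 49/46. 46⁻¹ ≡ 27 (mod 73), so λ ≡ 49·27 ≡ 9.
  x = λ² - 69 - 69 = 81 - 138 ≡ 16; y = λ·(69 - 16) - 23 ≡ 16. → (16, 16)

(16, 16)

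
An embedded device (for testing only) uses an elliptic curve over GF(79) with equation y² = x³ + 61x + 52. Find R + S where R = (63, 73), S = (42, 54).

(66, 71)

(63, 73) + (42, 54). λ = (54 - 73)/(42 - 63) ≡ 60/58 mod 79. 58⁻¹ ≡ 15 (mod 79) since 58·15 = 870 ≡ 1, so λ ≡ 31.
  x = λ² - 63 - 42 = 961 - 105 ≡ 66; y = λ·(63 - 66) - 73 ≡ 71. → (66, 71)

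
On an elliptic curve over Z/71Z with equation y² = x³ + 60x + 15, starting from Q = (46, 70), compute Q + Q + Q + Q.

(0, 21)

Double-and-add on 4 = (100)₂. Start with Q = (46, 70) for the leading 1-bit.
double: tangent at (46, 70): λ = (3·46² + 60)/(2·70) ≡ 18/69. 69⁻¹ ≡ 35 (mod 71) since 69·35 = 2415 ≡ 1, so λ ≡ 18·35 ≡ 62.
  x = λ² - 46 - 46 = 3844 - 92 ≡ 60; y = λ·(46 - 60) - 70 ≡ 56. → (60, 56)
double: tangent at (60, 56): λ = (3·60² + 60)/(2·56) ≡ 68/41. 41⁻¹ ≡ 26 (mod 71), so λ ≡ 68·26 ≡ 64.
  x = λ² - 60 - 60 = 4096 - 120 ≡ 0; y = λ·(60 - 0) - 56 ≡ 21. → (0, 21)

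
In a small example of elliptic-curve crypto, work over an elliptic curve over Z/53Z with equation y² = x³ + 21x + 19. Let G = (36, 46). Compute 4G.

Repeated addition: build up to 4G.
2G: tangent at (36, 46): λ = (3·36² + 21)/(2·46) ≡ 40/39. 39⁻¹ ≡ 34 (mod 53) since 39·34 = 1326 ≡ 1, so λ ≡ 40·34 ≡ 35.
  x = λ² - 36 - 36 = 1225 - 72 ≡ 40; y = λ·(36 - 40) - 46 ≡ 26. → (40, 26)
3G: (40, 26) + (36, 46). λ = (46 - 26)/(36 - 40) ≡ 20/49 mod 53. 49⁻¹ ≡ 13 (mod 53), so λ ≡ 48.
  x = λ² - 40 - 36 = 2304 - 76 ≡ 2; y = λ·(40 - 2) - 26 ≡ 49. → (2, 49)
4G: (2, 49) + (36, 46). λ = (46 - 49)/(36 - 2) ≡ 50/34 mod 53. 34⁻¹ ≡ 39 (mod 53), so λ ≡ 42.
  x = λ² - 2 - 36 = 1764 - 38 ≡ 30; y = λ·(2 - 30) - 49 ≡ 47. → (30, 47)

(30, 47)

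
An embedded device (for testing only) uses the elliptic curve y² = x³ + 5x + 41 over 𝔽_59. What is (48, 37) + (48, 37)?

tangent at (48, 37): λ = (3·48² + 5)/(2·37) ≡ 14/15. 15⁻¹ ≡ 4 (mod 59) since 15·4 = 60 ≡ 1, so λ ≡ 14·4 ≡ 56.
  x = λ² - 48 - 48 = 3136 - 96 ≡ 31; y = λ·(48 - 31) - 37 ≡ 30. → (31, 30)

(31, 30)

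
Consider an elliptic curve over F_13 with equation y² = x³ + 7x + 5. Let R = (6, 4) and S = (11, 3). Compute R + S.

(6, 4) + (11, 3). λ = (3 - 4)/(11 - 6) ≡ 12/5 mod 13. 5⁻¹ ≡ 8 (mod 13) since 5·8 = 40 ≡ 1, so λ ≡ 5.
  x = λ² - 6 - 11 = 25 - 17 ≡ 8; y = λ·(6 - 8) - 4 ≡ 12. → (8, 12)

(8, 12)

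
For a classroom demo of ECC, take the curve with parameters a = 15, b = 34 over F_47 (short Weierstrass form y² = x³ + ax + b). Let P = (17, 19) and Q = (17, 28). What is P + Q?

The two points share x = 17 and their y-coordinates satisfy 19 + 28 ≡ 0 (mod 47), so they are inverses. Their sum is 𝒪.

O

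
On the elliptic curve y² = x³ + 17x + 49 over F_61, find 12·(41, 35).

Write Q = (41, 35).
Double-and-add on 12 = (1100)₂. Start with Q = (41, 35) for the leading 1-bit.
double: tangent at (41, 35): λ = (3·41² + 17)/(2·35) ≡ 58/9. 9⁻¹ ≡ 34 (mod 61), so λ ≡ 58·34 ≡ 20.
  x = λ² - 41 - 41 = 400 - 82 ≡ 13; y = λ·(41 - 13) - 35 ≡ 37. → (13, 37)
add Q: (13, 37) + (41, 35). λ = (35 - 37)/(41 - 13) ≡ 59/28 mod 61. 28⁻¹ ≡ 24 (mod 61) since 28·24 = 672 ≡ 1, so λ ≡ 13.
  x = λ² - 13 - 41 = 169 - 54 ≡ 54; y = λ·(13 - 54) - 37 ≡ 40. → (54, 40)
double: tangent at (54, 40): λ = (3·54² + 17)/(2·40) ≡ 42/19. 19⁻¹ ≡ 45 (mod 61) since 19·45 = 855 ≡ 1, so λ ≡ 42·45 ≡ 60.
  x = λ² - 54 - 54 = 3600 - 108 ≡ 15; y = λ·(54 - 15) - 40 ≡ 43. → (15, 43)
double: tangent at (15, 43): λ = (3·15² + 17)/(2·43) ≡ 21/25. 25⁻¹ ≡ 22 (mod 61) since 25·22 = 550 ≡ 1, so λ ≡ 21·22 ≡ 35.
  x = λ² - 15 - 15 = 1225 - 30 ≡ 36; y = λ·(15 - 36) - 43 ≡ 15. → (36, 15)

(36, 15)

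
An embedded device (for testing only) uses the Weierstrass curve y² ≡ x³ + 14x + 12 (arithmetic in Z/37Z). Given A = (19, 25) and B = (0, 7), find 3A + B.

(19, 25)

First 3A:
Repeated addition: build up to 3A.
2A: tangent at (19, 25): λ = (3·19² + 14)/(2·25) ≡ 24/13. 13⁻¹ ≡ 20 (mod 37), so λ ≡ 24·20 ≡ 36.
  x = λ² - 19 - 19 = 1296 - 38 ≡ 0; y = λ·(19 - 0) - 25 ≡ 30. → (0, 30)
3A: (0, 30) + (19, 25). λ = (25 - 30)/(19 - 0) ≡ 32/19 mod 37. 19⁻¹ ≡ 2 (mod 37), so λ ≡ 27.
  x = λ² - 0 - 19 = 729 - 19 ≡ 7; y = λ·(0 - 7) - 30 ≡ 3. → (7, 3)
3A = (7, 3).
Finally 3A + B:
(7, 3) + (0, 7). λ = (7 - 3)/(0 - 7) ≡ 4/30 mod 37. 30⁻¹ ≡ 21 (mod 37) since 30·21 = 630 ≡ 1, so λ ≡ 10.
  x = λ² - 7 - 0 = 100 - 7 ≡ 19; y = λ·(7 - 19) - 3 ≡ 25. → (19, 25)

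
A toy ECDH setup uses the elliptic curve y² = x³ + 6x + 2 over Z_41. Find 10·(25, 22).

Write G = (25, 22).
Repeated addition: build up to 10G.
2G: tangent at (25, 22): λ = (3·25² + 6)/(2·22) ≡ 36/3. 3⁻¹ ≡ 14 (mod 41) since 3·14 = 42 ≡ 1, so λ ≡ 36·14 ≡ 12.
  x = λ² - 25 - 25 = 144 - 50 ≡ 12; y = λ·(25 - 12) - 22 ≡ 11. → (12, 11)
3G: (12, 11) + (25, 22). λ = (22 - 11)/(25 - 12) ≡ 11/13 mod 41. 13⁻¹ ≡ 19 (mod 41) since 13·19 = 247 ≡ 1, so λ ≡ 4.
  x = λ² - 12 - 25 = 16 - 37 ≡ 20; y = λ·(12 - 20) - 11 ≡ 39. → (20, 39)
4G: (20, 39) + (25, 22). λ = (22 - 39)/(25 - 20) ≡ 24/5 mod 41. 5⁻¹ ≡ 33 (mod 41), so λ ≡ 13.
  x = λ² - 20 - 25 = 169 - 45 ≡ 1; y = λ·(20 - 1) - 39 ≡ 3. → (1, 3)
5G: (1, 3) + (25, 22). λ = (22 - 3)/(25 - 1) ≡ 19/24 mod 41. 24⁻¹ ≡ 12 (mod 41), so λ ≡ 23.
  x = λ² - 1 - 25 = 529 - 26 ≡ 11; y = λ·(1 - 11) - 3 ≡ 13. → (11, 13)
6G: (11, 13) + (25, 22). λ = (22 - 13)/(25 - 11) ≡ 9/14 mod 41. 14⁻¹ ≡ 3 (mod 41), so λ ≡ 27.
  x = λ² - 11 - 25 = 729 - 36 ≡ 37; y = λ·(11 - 37) - 13 ≡ 23. → (37, 23)
7G: (37, 23) + (25, 22). λ = (22 - 23)/(25 - 37) ≡ 40/29 mod 41. 29⁻¹ ≡ 17 (mod 41) since 29·17 = 493 ≡ 1, so λ ≡ 24.
  x = λ² - 37 - 25 = 576 - 62 ≡ 22; y = λ·(37 - 22) - 23 ≡ 9. → (22, 9)
8G: (22, 9) + (25, 22). λ = (22 - 9)/(25 - 22) ≡ 13/3 mod 41. 3⁻¹ ≡ 14 (mod 41) since 3·14 = 42 ≡ 1, so λ ≡ 18.
  x = λ² - 22 - 25 = 324 - 47 ≡ 31; y = λ·(22 - 31) - 9 ≡ 34. → (31, 34)
9G: (31, 34) + (25, 22). λ = (22 - 34)/(25 - 31) ≡ 29/35 mod 41. 35⁻¹ ≡ 34 (mod 41) since 35·34 = 1190 ≡ 1, so λ ≡ 2.
  x = λ² - 31 - 25 = 4 - 56 ≡ 30; y = λ·(31 - 30) - 34 ≡ 9. → (30, 9)
10G: (30, 9) + (25, 22). λ = (22 - 9)/(25 - 30) ≡ 13/36 mod 41. 36⁻¹ ≡ 8 (mod 41), so λ ≡ 22.
  x = λ² - 30 - 25 = 484 - 55 ≡ 19; y = λ·(30 - 19) - 9 ≡ 28. → (19, 28)

(19, 28)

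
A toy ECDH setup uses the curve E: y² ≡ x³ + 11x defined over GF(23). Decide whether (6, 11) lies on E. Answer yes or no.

y² = 11² ≡ 6; x³ + 11x + 0 = 282 ≡ 6 (mod 23). 6 = 6.

yes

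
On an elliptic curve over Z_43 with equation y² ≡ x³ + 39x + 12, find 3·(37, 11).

(5, 26)

Write P = (37, 11).
Repeated addition: build up to 3P.
2P: tangent at (37, 11): λ = (3·37² + 39)/(2·11) ≡ 18/22. 22⁻¹ ≡ 2 (mod 43) since 22·2 = 44 ≡ 1, so λ ≡ 18·2 ≡ 36.
  x = λ² - 37 - 37 = 1296 - 74 ≡ 18; y = λ·(37 - 18) - 11 ≡ 28. → (18, 28)
3P: (18, 28) + (37, 11). λ = (11 - 28)/(37 - 18) ≡ 26/19 mod 43. 19⁻¹ ≡ 34 (mod 43) since 19·34 = 646 ≡ 1, so λ ≡ 24.
  x = λ² - 18 - 37 = 576 - 55 ≡ 5; y = λ·(18 - 5) - 28 ≡ 26. → (5, 26)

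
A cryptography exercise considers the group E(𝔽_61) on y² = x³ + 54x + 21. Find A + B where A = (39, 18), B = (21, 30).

(39, 18) + (21, 30). λ = (30 - 18)/(21 - 39) ≡ 12/43 mod 61. 43⁻¹ ≡ 44 (mod 61), so λ ≡ 40.
  x = λ² - 39 - 21 = 1600 - 60 ≡ 15; y = λ·(39 - 15) - 18 ≡ 27. → (15, 27)

(15, 27)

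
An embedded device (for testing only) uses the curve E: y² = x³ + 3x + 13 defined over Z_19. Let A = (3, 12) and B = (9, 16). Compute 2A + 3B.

(14, 5)

First 2A:
Repeated addition: build up to 2A.
2A: tangent at (3, 12): λ = (3·3² + 3)/(2·12) ≡ 11/5. 5⁻¹ ≡ 4 (mod 19), so λ ≡ 11·4 ≡ 6.
  x = λ² - 3 - 3 = 36 - 6 ≡ 11; y = λ·(3 - 11) - 12 ≡ 16. → (11, 16)
2A = (11, 16).
Next 3B:
Repeated addition: build up to 3B.
2B: tangent at (9, 16): λ = (3·9² + 3)/(2·16) ≡ 18/13. 13⁻¹ ≡ 3 (mod 19) since 13·3 = 39 ≡ 1, so λ ≡ 18·3 ≡ 16.
  x = λ² - 9 - 9 = 256 - 18 ≡ 10; y = λ·(9 - 10) - 16 ≡ 6. → (10, 6)
3B: (10, 6) + (9, 16). λ = (16 - 6)/(9 - 10) ≡ 10/18 mod 19. 18⁻¹ ≡ 18 (mod 19), so λ ≡ 9.
  x = λ² - 10 - 9 = 81 - 19 ≡ 5; y = λ·(10 - 5) - 6 ≡ 1. → (5, 1)
3B = (5, 1).
Finally 2A + 3B:
(11, 16) + (5, 1). λ = (1 - 16)/(5 - 11) ≡ 4/13 mod 19. 13⁻¹ ≡ 3 (mod 19) since 13·3 = 39 ≡ 1, so λ ≡ 12.
  x = λ² - 11 - 5 = 144 - 16 ≡ 14; y = λ·(11 - 14) - 16 ≡ 5. → (14, 5)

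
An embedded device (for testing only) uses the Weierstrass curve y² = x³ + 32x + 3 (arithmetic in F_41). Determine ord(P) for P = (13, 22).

7

2P: tangent at (13, 22): λ = (3·13² + 32)/(2·22) ≡ 6/3. 3⁻¹ ≡ 14 (mod 41), so λ ≡ 6·14 ≡ 2.
  x = λ² - 13 - 13 = 4 - 26 ≡ 19; y = λ·(13 - 19) - 22 ≡ 7. → (19, 7)
3P: (19, 7) + (13, 22). λ = (22 - 7)/(13 - 19) ≡ 15/35 mod 41. 35⁻¹ ≡ 34 (mod 41) since 35·34 = 1190 ≡ 1, so λ ≡ 18.
  x = λ² - 19 - 13 = 324 - 32 ≡ 5; y = λ·(19 - 5) - 7 ≡ 40. → (5, 40)
4P: (5, 40) + (13, 22). λ = (22 - 40)/(13 - 5) ≡ 23/8 mod 41. 8⁻¹ ≡ 36 (mod 41), so λ ≡ 8.
  x = λ² - 5 - 13 = 64 - 18 ≡ 5; y = λ·(5 - 5) - 40 ≡ 1. → (5, 1)
5P: (5, 1) + (13, 22). λ = (22 - 1)/(13 - 5) ≡ 21/8 mod 41. 8⁻¹ ≡ 36 (mod 41) since 8·36 = 288 ≡ 1, so λ ≡ 18.
  x = λ² - 5 - 13 = 324 - 18 ≡ 19; y = λ·(5 - 19) - 1 ≡ 34. → (19, 34)
6P: (19, 34) + (13, 22). λ = (22 - 34)/(13 - 19) ≡ 29/35 mod 41. 35⁻¹ ≡ 34 (mod 41), so λ ≡ 2.
  x = λ² - 19 - 13 = 4 - 32 ≡ 13; y = λ·(19 - 13) - 34 ≡ 19. → (13, 19)
7P: (13, 19) + (13, 22): same x and y₁ ≡ -y₂, so the sum is ∞.
7P = ∞, so the order is 7.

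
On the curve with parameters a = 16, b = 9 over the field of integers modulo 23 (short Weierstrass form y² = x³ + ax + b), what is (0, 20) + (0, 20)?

(2, 16)

tangent at (0, 20): λ = (3·0² + 16)/(2·20) ≡ 16/17. 17⁻¹ ≡ 19 (mod 23), so λ ≡ 16·19 ≡ 5.
  x = λ² - 0 - 0 = 25 - 0 ≡ 2; y = λ·(0 - 2) - 20 ≡ 16. → (2, 16)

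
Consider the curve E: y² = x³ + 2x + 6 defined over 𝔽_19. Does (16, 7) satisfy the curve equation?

y² = 7² ≡ 11; x³ + 2x + 6 = 4134 ≡ 11 (mod 19). 11 = 11.

yes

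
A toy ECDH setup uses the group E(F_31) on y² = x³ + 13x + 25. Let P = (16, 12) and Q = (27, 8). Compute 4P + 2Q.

(2, 11)

First 4P:
Double-and-add on 4 = (100)₂. Start with P = (16, 12) for the leading 1-bit.
double: tangent at (16, 12): λ = (3·16² + 13)/(2·12) ≡ 6/24. 24⁻¹ ≡ 22 (mod 31), so λ ≡ 6·22 ≡ 8.
  x = λ² - 16 - 16 = 64 - 32 ≡ 1; y = λ·(16 - 1) - 12 ≡ 15. → (1, 15)
double: tangent at (1, 15): λ = (3·1² + 13)/(2·15) ≡ 16/30. 30⁻¹ ≡ 30 (mod 31), so λ ≡ 16·30 ≡ 15.
  x = λ² - 1 - 1 = 225 - 2 ≡ 6; y = λ·(1 - 6) - 15 ≡ 3. → (6, 3)
4P = (6, 3).
Next 2Q:
Repeated addition: build up to 2Q.
2Q: tangent at (27, 8): λ = (3·27² + 13)/(2·8) ≡ 30/16. 16⁻¹ ≡ 2 (mod 31), so λ ≡ 30·2 ≡ 29.
  x = λ² - 27 - 27 = 841 - 54 ≡ 12; y = λ·(27 - 12) - 8 ≡ 24. → (12, 24)
2Q = (12, 24).
Finally 4P + 2Q:
(6, 3) + (12, 24). λ = (24 - 3)/(12 - 6) ≡ 21/6 mod 31. 6⁻¹ ≡ 26 (mod 31) since 6·26 = 156 ≡ 1, so λ ≡ 19.
  x = λ² - 6 - 12 = 361 - 18 ≡ 2; y = λ·(6 - 2) - 3 ≡ 11. → (2, 11)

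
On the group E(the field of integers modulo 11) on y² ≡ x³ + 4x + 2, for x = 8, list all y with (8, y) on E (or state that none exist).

none

x³ + 4x + 2 = 546 ≡ 7 (mod 11).
7 is a non-residue mod 11; no y exists.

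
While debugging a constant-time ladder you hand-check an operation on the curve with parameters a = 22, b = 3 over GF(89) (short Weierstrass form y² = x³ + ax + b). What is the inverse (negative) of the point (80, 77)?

-(80, 77) = (80, -77 mod 89) = (80, 12).

(80, 12)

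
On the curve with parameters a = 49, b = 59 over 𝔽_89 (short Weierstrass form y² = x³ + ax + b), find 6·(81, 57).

Write P = (81, 57).
Double-and-add on 6 = (110)₂. Start with P = (81, 57) for the leading 1-bit.
double: tangent at (81, 57): λ = (3·81² + 49)/(2·57) ≡ 63/25. 25⁻¹ ≡ 57 (mod 89) since 25·57 = 1425 ≡ 1, so λ ≡ 63·57 ≡ 31.
  x = λ² - 81 - 81 = 961 - 162 ≡ 87; y = λ·(81 - 87) - 57 ≡ 24. → (87, 24)
add P: (87, 24) + (81, 57). λ = (57 - 24)/(81 - 87) ≡ 33/83 mod 89. 83⁻¹ ≡ 74 (mod 89), so λ ≡ 39.
  x = λ² - 87 - 81 = 1521 - 168 ≡ 18; y = λ·(87 - 18) - 24 ≡ 86. → (18, 86)
double: tangent at (18, 86): λ = (3·18² + 49)/(2·86) ≡ 42/83. 83⁻¹ ≡ 74 (mod 89), so λ ≡ 42·74 ≡ 82.
  x = λ² - 18 - 18 = 6724 - 36 ≡ 13; y = λ·(18 - 13) - 86 ≡ 57. → (13, 57)

(13, 57)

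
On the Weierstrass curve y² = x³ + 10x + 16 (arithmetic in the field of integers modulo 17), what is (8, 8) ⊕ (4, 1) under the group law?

(7, 15)

(8, 8) + (4, 1). λ = (1 - 8)/(4 - 8) ≡ 10/13 mod 17. 13⁻¹ ≡ 4 (mod 17), so λ ≡ 6.
  x = λ² - 8 - 4 = 36 - 12 ≡ 7; y = λ·(8 - 7) - 8 ≡ 15. → (7, 15)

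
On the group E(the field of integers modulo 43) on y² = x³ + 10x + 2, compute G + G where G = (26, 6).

(16, 1)

tangent at (26, 6): λ = (3·26² + 10)/(2·6) ≡ 17/12. 12⁻¹ ≡ 18 (mod 43), so λ ≡ 17·18 ≡ 5.
  x = λ² - 26 - 26 = 25 - 52 ≡ 16; y = λ·(26 - 16) - 6 ≡ 1. → (16, 1)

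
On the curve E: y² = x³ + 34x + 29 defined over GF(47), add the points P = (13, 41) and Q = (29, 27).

(30, 15)

(13, 41) + (29, 27). λ = (27 - 41)/(29 - 13) ≡ 33/16 mod 47. 16⁻¹ ≡ 3 (mod 47), so λ ≡ 5.
  x = λ² - 13 - 29 = 25 - 42 ≡ 30; y = λ·(13 - 30) - 41 ≡ 15. → (30, 15)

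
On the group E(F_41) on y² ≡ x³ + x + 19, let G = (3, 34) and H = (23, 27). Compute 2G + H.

First 2G:
Repeated addition: build up to 2G.
2G: tangent at (3, 34): λ = (3·3² + 1)/(2·34) ≡ 28/27. 27⁻¹ ≡ 38 (mod 41) since 27·38 = 1026 ≡ 1, so λ ≡ 28·38 ≡ 39.
  x = λ² - 3 - 3 = 1521 - 6 ≡ 39; y = λ·(3 - 39) - 34 ≡ 38. → (39, 38)
2G = (39, 38).
Finally 2G + H:
(39, 38) + (23, 27). λ = (27 - 38)/(23 - 39) ≡ 30/25 mod 41. 25⁻¹ ≡ 23 (mod 41), so λ ≡ 34.
  x = λ² - 39 - 23 = 1156 - 62 ≡ 28; y = λ·(39 - 28) - 38 ≡ 8. → (28, 8)

(28, 8)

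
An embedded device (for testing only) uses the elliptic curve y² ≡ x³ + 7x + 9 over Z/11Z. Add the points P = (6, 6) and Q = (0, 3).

(6, 6) + (0, 3). λ = (3 - 6)/(0 - 6) ≡ 8/5 mod 11. 5⁻¹ ≡ 9 (mod 11), so λ ≡ 6.
  x = λ² - 6 - 0 = 36 - 6 ≡ 8; y = λ·(6 - 8) - 6 ≡ 4. → (8, 4)

(8, 4)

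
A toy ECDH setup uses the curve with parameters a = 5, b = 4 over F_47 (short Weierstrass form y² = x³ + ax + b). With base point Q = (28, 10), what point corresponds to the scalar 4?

(19, 7)

Repeated addition: build up to 4Q.
2Q: tangent at (28, 10): λ = (3·28² + 5)/(2·10) ≡ 7/20. 20⁻¹ ≡ 40 (mod 47) since 20·40 = 800 ≡ 1, so λ ≡ 7·40 ≡ 45.
  x = λ² - 28 - 28 = 2025 - 56 ≡ 42; y = λ·(28 - 42) - 10 ≡ 18. → (42, 18)
3Q: (42, 18) + (28, 10). λ = (10 - 18)/(28 - 42) ≡ 39/33 mod 47. 33⁻¹ ≡ 10 (mod 47), so λ ≡ 14.
  x = λ² - 42 - 28 = 196 - 70 ≡ 32; y = λ·(42 - 32) - 18 ≡ 28. → (32, 28)
4Q: (32, 28) + (28, 10). λ = (10 - 28)/(28 - 32) ≡ 29/43 mod 47. 43⁻¹ ≡ 35 (mod 47) since 43·35 = 1505 ≡ 1, so λ ≡ 28.
  x = λ² - 32 - 28 = 784 - 60 ≡ 19; y = λ·(32 - 19) - 28 ≡ 7. → (19, 7)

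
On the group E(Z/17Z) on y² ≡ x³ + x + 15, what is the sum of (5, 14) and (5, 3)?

O

The two points share x = 5 and their y-coordinates satisfy 14 + 3 ≡ 0 (mod 17), so they are inverses. Their sum is 𝒪.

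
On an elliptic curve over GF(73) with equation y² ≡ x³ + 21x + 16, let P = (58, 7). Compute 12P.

(14, 39)

Repeated addition: build up to 12P.
2P: tangent at (58, 7): λ = (3·58² + 21)/(2·7) ≡ 39/14. 14⁻¹ ≡ 47 (mod 73), so λ ≡ 39·47 ≡ 8.
  x = λ² - 58 - 58 = 64 - 116 ≡ 21; y = λ·(58 - 21) - 7 ≡ 70. → (21, 70)
3P: (21, 70) + (58, 7). λ = (7 - 70)/(58 - 21) ≡ 10/37 mod 73. 37⁻¹ ≡ 2 (mod 73), so λ ≡ 20.
  x = λ² - 21 - 58 = 400 - 79 ≡ 29; y = λ·(21 - 29) - 70 ≡ 62. → (29, 62)
4P: (29, 62) + (58, 7). λ = (7 - 62)/(58 - 29) ≡ 18/29 mod 73. 29⁻¹ ≡ 68 (mod 73), so λ ≡ 56.
  x = λ² - 29 - 58 = 3136 - 87 ≡ 56; y = λ·(29 - 56) - 62 ≡ 32. → (56, 32)
5P: (56, 32) + (58, 7). λ = (7 - 32)/(58 - 56) ≡ 48/2 mod 73. 2⁻¹ ≡ 37 (mod 73) since 2·37 = 74 ≡ 1, so λ ≡ 24.
  x = λ² - 56 - 58 = 576 - 114 ≡ 24; y = λ·(56 - 24) - 32 ≡ 6. → (24, 6)
6P: (24, 6) + (58, 7). λ = (7 - 6)/(58 - 24) ≡ 1/34 mod 73. 34⁻¹ ≡ 58 (mod 73), so λ ≡ 58.
  x = λ² - 24 - 58 = 3364 - 82 ≡ 70; y = λ·(24 - 70) - 6 ≡ 27. → (70, 27)
7P: (70, 27) + (58, 7). λ = (7 - 27)/(58 - 70) ≡ 53/61 mod 73. 61⁻¹ ≡ 6 (mod 73), so λ ≡ 26.
  x = λ² - 70 - 58 = 676 - 128 ≡ 37; y = λ·(70 - 37) - 27 ≡ 28. → (37, 28)
8P: (37, 28) + (58, 7). λ = (7 - 28)/(58 - 37) ≡ 52/21 mod 73. 21⁻¹ ≡ 7 (mod 73), so λ ≡ 72.
  x = λ² - 37 - 58 = 5184 - 95 ≡ 52; y = λ·(37 - 52) - 28 ≡ 60. → (52, 60)
9P: (52, 60) + (58, 7). λ = (7 - 60)/(58 - 52) ≡ 20/6 mod 73. 6⁻¹ ≡ 61 (mod 73), so λ ≡ 52.
  x = λ² - 52 - 58 = 2704 - 110 ≡ 39; y = λ·(52 - 39) - 60 ≡ 32. → (39, 32)
10P: (39, 32) + (58, 7). λ = (7 - 32)/(58 - 39) ≡ 48/19 mod 73. 19⁻¹ ≡ 50 (mod 73) since 19·50 = 950 ≡ 1, so λ ≡ 64.
  x = λ² - 39 - 58 = 4096 - 97 ≡ 57; y = λ·(39 - 57) - 32 ≡ 57. → (57, 57)
11P: (57, 57) + (58, 7). λ = (7 - 57)/(58 - 57) ≡ 23/1 mod 73. 1⁻¹ ≡ 1 (mod 73), so λ ≡ 23.
  x = λ² - 57 - 58 = 529 - 115 ≡ 49; y = λ·(57 - 49) - 57 ≡ 54. → (49, 54)
12P: (49, 54) + (58, 7). λ = (7 - 54)/(58 - 49) ≡ 26/9 mod 73. 9⁻¹ ≡ 65 (mod 73), so λ ≡ 11.
  x = λ² - 49 - 58 = 121 - 107 ≡ 14; y = λ·(49 - 14) - 54 ≡ 39. → (14, 39)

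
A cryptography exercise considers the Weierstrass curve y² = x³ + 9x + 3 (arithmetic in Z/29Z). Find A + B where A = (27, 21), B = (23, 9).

(17, 9)

(27, 21) + (23, 9). λ = (9 - 21)/(23 - 27) ≡ 17/25 mod 29. 25⁻¹ ≡ 7 (mod 29), so λ ≡ 3.
  x = λ² - 27 - 23 = 9 - 50 ≡ 17; y = λ·(27 - 17) - 21 ≡ 9. → (17, 9)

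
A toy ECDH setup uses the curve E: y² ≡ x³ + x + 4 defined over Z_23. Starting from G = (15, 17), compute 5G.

(9, 12)

Double-and-add on 5 = (101)₂. Start with G = (15, 17) for the leading 1-bit.
double: tangent at (15, 17): λ = (3·15² + 1)/(2·17) ≡ 9/11. 11⁻¹ ≡ 21 (mod 23), so λ ≡ 9·21 ≡ 5.
  x = λ² - 15 - 15 = 25 - 30 ≡ 18; y = λ·(15 - 18) - 17 ≡ 14. → (18, 14)
double: tangent at (18, 14): λ = (3·18² + 1)/(2·14) ≡ 7/5. 5⁻¹ ≡ 14 (mod 23) since 5·14 = 70 ≡ 1, so λ ≡ 7·14 ≡ 6.
  x = λ² - 18 - 18 = 36 - 36 ≡ 0; y = λ·(18 - 0) - 14 ≡ 2. → (0, 2)
add G: (0, 2) + (15, 17). λ = (17 - 2)/(15 - 0) ≡ 15/15 mod 23. 15⁻¹ ≡ 20 (mod 23), so λ ≡ 1.
  x = λ² - 0 - 15 = 1 - 15 ≡ 9; y = λ·(0 - 9) - 2 ≡ 12. → (9, 12)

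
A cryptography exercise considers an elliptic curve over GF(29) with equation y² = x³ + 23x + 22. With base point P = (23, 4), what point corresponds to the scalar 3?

Repeated addition: build up to 3P.
2P: tangent at (23, 4): λ = (3·23² + 23)/(2·4) ≡ 15/8. 8⁻¹ ≡ 11 (mod 29), so λ ≡ 15·11 ≡ 20.
  x = λ² - 23 - 23 = 400 - 46 ≡ 6; y = λ·(23 - 6) - 4 ≡ 17. → (6, 17)
3P: (6, 17) + (23, 4). λ = (4 - 17)/(23 - 6) ≡ 16/17 mod 29. 17⁻¹ ≡ 12 (mod 29), so λ ≡ 18.
  x = λ² - 6 - 23 = 324 - 29 ≡ 5; y = λ·(6 - 5) - 17 ≡ 1. → (5, 1)

(5, 1)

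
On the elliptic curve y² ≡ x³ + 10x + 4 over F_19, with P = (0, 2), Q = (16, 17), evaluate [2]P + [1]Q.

First 2P:
Repeated addition: build up to 2P.
2P: tangent at (0, 2): λ = (3·0² + 10)/(2·2) ≡ 10/4. 4⁻¹ ≡ 5 (mod 19) since 4·5 = 20 ≡ 1, so λ ≡ 10·5 ≡ 12.
  x = λ² - 0 - 0 = 144 - 0 ≡ 11; y = λ·(0 - 11) - 2 ≡ 18. → (11, 18)
2P = (11, 18).
Finally 2P + Q:
(11, 18) + (16, 17). λ = (17 - 18)/(16 - 11) ≡ 18/5 mod 19. 5⁻¹ ≡ 4 (mod 19), so λ ≡ 15.
  x = λ² - 11 - 16 = 225 - 27 ≡ 8; y = λ·(11 - 8) - 18 ≡ 8. → (8, 8)

(8, 8)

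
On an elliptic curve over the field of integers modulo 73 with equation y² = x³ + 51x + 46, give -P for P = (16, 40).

-(16, 40) = (16, -40 mod 73) = (16, 33).

(16, 33)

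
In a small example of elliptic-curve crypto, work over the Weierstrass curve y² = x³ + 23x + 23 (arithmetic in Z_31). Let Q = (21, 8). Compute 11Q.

Repeated addition: build up to 11Q.
2Q: tangent at (21, 8): λ = (3·21² + 23)/(2·8) ≡ 13/16. 16⁻¹ ≡ 2 (mod 31) since 16·2 = 32 ≡ 1, so λ ≡ 13·2 ≡ 26.
  x = λ² - 21 - 21 = 676 - 42 ≡ 14; y = λ·(21 - 14) - 8 ≡ 19. → (14, 19)
3Q: (14, 19) + (21, 8). λ = (8 - 19)/(21 - 14) ≡ 20/7 mod 31. 7⁻¹ ≡ 9 (mod 31) since 7·9 = 63 ≡ 1, so λ ≡ 25.
  x = λ² - 14 - 21 = 625 - 35 ≡ 1; y = λ·(14 - 1) - 19 ≡ 27. → (1, 27)
4Q: (1, 27) + (21, 8). λ = (8 - 27)/(21 - 1) ≡ 12/20 mod 31. 20⁻¹ ≡ 14 (mod 31), so λ ≡ 13.
  x = λ² - 1 - 21 = 169 - 22 ≡ 23; y = λ·(1 - 23) - 27 ≡ 28. → (23, 28)
5Q: (23, 28) + (21, 8). λ = (8 - 28)/(21 - 23) ≡ 11/29 mod 31. 29⁻¹ ≡ 15 (mod 31), so λ ≡ 10.
  x = λ² - 23 - 21 = 100 - 44 ≡ 25; y = λ·(23 - 25) - 28 ≡ 14. → (25, 14)
6Q: (25, 14) + (21, 8). λ = (8 - 14)/(21 - 25) ≡ 25/27 mod 31. 27⁻¹ ≡ 23 (mod 31) since 27·23 = 621 ≡ 1, so λ ≡ 17.
  x = λ² - 25 - 21 = 289 - 46 ≡ 26; y = λ·(25 - 26) - 14 ≡ 0. → (26, 0)
7Q: (26, 0) + (21, 8). λ = (8 - 0)/(21 - 26) ≡ 8/26 mod 31. 26⁻¹ ≡ 6 (mod 31) since 26·6 = 156 ≡ 1, so λ ≡ 17.
  x = λ² - 26 - 21 = 289 - 47 ≡ 25; y = λ·(26 - 25) - 0 ≡ 17. → (25, 17)
8Q: (25, 17) + (21, 8). λ = (8 - 17)/(21 - 25) ≡ 22/27 mod 31. 27⁻¹ ≡ 23 (mod 31) since 27·23 = 621 ≡ 1, so λ ≡ 10.
  x = λ² - 25 - 21 = 100 - 46 ≡ 23; y = λ·(25 - 23) - 17 ≡ 3. → (23, 3)
9Q: (23, 3) + (21, 8). λ = (8 - 3)/(21 - 23) ≡ 5/29 mod 31. 29⁻¹ ≡ 15 (mod 31), so λ ≡ 13.
  x = λ² - 23 - 21 = 169 - 44 ≡ 1; y = λ·(23 - 1) - 3 ≡ 4. → (1, 4)
10Q: (1, 4) + (21, 8). λ = (8 - 4)/(21 - 1) ≡ 4/20 mod 31. 20⁻¹ ≡ 14 (mod 31) since 20·14 = 280 ≡ 1, so λ ≡ 25.
  x = λ² - 1 - 21 = 625 - 22 ≡ 14; y = λ·(1 - 14) - 4 ≡ 12. → (14, 12)
11Q: (14, 12) + (21, 8). λ = (8 - 12)/(21 - 14) ≡ 27/7 mod 31. 7⁻¹ ≡ 9 (mod 31), so λ ≡ 26.
  x = λ² - 14 - 21 = 676 - 35 ≡ 21; y = λ·(14 - 21) - 12 ≡ 23. → (21, 23)

(21, 23)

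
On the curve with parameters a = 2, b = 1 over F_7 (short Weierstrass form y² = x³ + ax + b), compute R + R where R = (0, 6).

tangent at (0, 6): λ = (3·0² + 2)/(2·6) ≡ 2/5. 5⁻¹ ≡ 3 (mod 7), so λ ≡ 2·3 ≡ 6.
  x = λ² - 0 - 0 = 36 - 0 ≡ 1; y = λ·(0 - 1) - 6 ≡ 2. → (1, 2)

(1, 2)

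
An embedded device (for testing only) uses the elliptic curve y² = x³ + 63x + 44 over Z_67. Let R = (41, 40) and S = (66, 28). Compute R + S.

(41, 40) + (66, 28). λ = (28 - 40)/(66 - 41) ≡ 55/25 mod 67. 25⁻¹ ≡ 59 (mod 67), so λ ≡ 29.
  x = λ² - 41 - 66 = 841 - 107 ≡ 64; y = λ·(41 - 64) - 40 ≡ 30. → (64, 30)

(64, 30)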